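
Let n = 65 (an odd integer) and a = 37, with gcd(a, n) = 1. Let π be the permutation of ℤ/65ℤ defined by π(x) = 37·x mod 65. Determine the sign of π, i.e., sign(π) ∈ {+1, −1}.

Trace 37: π^k(37) = [37, 4, 18, 16, 7, 64, 28] for k=0..6.
The orbit structure of x ↦ 37x mod 65: 7 orbits of sizes [12, 12, 12, 12, 12, 4, 1].
Σ(ℓ_i−1) = 65−7 = 58; sign = (−1)^58 = +1.

+1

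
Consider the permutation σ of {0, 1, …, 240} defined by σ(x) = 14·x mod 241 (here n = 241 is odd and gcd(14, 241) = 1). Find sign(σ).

-1

Orbit of 193 under x↦14x: [193, 51, 232, 115, 164, 127, 91]… (length divides ord_241(14)).
Cycle lengths of π_14 on ℤ/241ℤ: [240, 1]; 2 cycles in total.
n − c = 241 − 2 = 239; sign = (−1)^239 = -1.
Zolotarev: (14|241) = -1, matching the cycle-count sign.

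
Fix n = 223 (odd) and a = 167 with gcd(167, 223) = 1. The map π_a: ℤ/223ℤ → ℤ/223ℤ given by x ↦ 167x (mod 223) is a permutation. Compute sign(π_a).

Start at x=59: 59 → 41 → 157 → 128 → 191 → 8 → 221 → … (one orbit).
Cycle type of π: 74×3 + 1; total 4 cycles.
4 cycles on 223: each ℓ→(−1)^(ℓ−1), product (−1)^219 = -1.
Via Zolotarev, sign(π_{167}) = (167|223) = -1.

-1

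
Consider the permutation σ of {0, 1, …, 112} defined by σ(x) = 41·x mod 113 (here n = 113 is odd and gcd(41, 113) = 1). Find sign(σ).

Start at x=64: 64 → 25 → 8 → 102 → 1 → 41 → 99 → … (one orbit).
The orbit structure of x ↦ 41x mod 113: 3 orbits of sizes [56, 56, 1].
n − c = 113 − 3 = 110; sign = (−1)^110 = +1.

+1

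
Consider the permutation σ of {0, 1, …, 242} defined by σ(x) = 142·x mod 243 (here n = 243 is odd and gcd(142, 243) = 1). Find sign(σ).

Trace 208: π^k(208) = [208, 133, 175, 64, 97, 166, 1] for k=0..6.
11 cycles of lengths [81, 81, 27, 27, 9, 9, 3, 3, 1, 1, 1].
11 cycles on 243: each ℓ→(−1)^(ℓ−1), product (−1)^232 = +1.

+1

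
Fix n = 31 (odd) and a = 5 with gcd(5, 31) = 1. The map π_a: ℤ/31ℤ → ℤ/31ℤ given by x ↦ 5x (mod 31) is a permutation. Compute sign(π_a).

+1

Orbit of 5 under x↦5x: [5, 25, 1]… (length divides ord_31(5)).
Decompose π into cycles: lengths [3, 3, 3, 3, 3, 3, 3, 3, 3, 3, 1] (11 cycles, including the fixed point 0).
31 − 11 = 20 transpositions; sign(π) = (−1)^20 = +1.
Zolotarev: (5|31) = +1, matching the cycle-count sign.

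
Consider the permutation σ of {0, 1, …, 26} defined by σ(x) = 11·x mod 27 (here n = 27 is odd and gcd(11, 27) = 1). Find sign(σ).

-1

Start at x=8: 8 → 7 → 23 → 10 → 2 → 22 → 26 → … (one orbit).
Cycle type of π: 18 + 6 + 2 + 1; total 4 cycles.
sign(π) = (−1)^{n − #cycles} = (−1)^{27−4} = (−1)^23 = -1.
Check: (11/27) = -1 by Zolotarev.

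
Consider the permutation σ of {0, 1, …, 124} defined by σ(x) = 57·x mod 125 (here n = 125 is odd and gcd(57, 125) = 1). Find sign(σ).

Start at x=68: 68 → 1 → 57 → 124 → 68 (one orbit).
Cycle lengths of π_57 on ℤ/125ℤ: [4, 4, 4, 4, 4, 4, 4, 4, 4, 4, 4, 4, 4, 4, 4, 4, 4, 4, 4, 4, 4, 4, 4, 4, 4, 4, 4, 4, 4, 4, 4, 1]; 32 cycles in total.
125 − 32 = 93 transpositions; sign(π) = (−1)^93 = -1.
(57|125)_J = -1 (Zolotarev's lemma cross-check).

-1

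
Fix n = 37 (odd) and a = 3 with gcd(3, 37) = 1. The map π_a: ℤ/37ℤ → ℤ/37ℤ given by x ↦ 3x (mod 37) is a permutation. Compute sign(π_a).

Trace 36: π^k(36) = [36, 34, 28, 10, 30, 16, 11] for k=0..6.
Cycle type of π: 18×2 + 1; total 3 cycles.
37 − 3 = 34 transpositions; sign(π) = (−1)^34 = +1.

+1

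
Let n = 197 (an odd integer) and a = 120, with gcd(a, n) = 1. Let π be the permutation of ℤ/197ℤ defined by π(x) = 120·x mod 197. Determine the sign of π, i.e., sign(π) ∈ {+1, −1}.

-1

Start at x=36: 36 → 183 → 93 → 128 → 191 → 68 → 83 → … (one orbit).
π_120 has 8 disjoint cycles with lengths [28, 28, 28, 28, 28, 28, 28, 1] on {0,…,196}.
n − c = 197 − 8 = 189; sign = (−1)^189 = -1.
The Jacobi symbol (120|197) = -1 (Zolotarev) agrees.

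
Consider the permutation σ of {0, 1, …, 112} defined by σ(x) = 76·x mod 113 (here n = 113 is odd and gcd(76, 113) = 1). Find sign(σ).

Orbit of 46 under x↦76x: [46, 106, 33, 22, 90, 60, 40]… (length divides ord_113(76)).
The orbit structure of x ↦ 76x mod 113: 2 orbits of sizes [112, 1].
2 cycles on 113: each ℓ→(−1)^(ℓ−1), product (−1)^111 = -1.

-1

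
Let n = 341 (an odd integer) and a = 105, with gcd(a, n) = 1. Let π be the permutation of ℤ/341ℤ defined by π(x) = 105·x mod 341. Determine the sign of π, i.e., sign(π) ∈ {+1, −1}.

+1

Orbit of 70 under x↦105x: [70, 189, 67, 215, 69, 84, 295]… (length divides ord_341(105)).
13 cycles of lengths [30, 30, 30, 30, 30, 30, 30, 30, 30, 30, 30, 10, 1].
13 cycles on 341: each ℓ→(−1)^(ℓ−1), product (−1)^328 = +1.
Check: (105/341) = +1 by Zolotarev.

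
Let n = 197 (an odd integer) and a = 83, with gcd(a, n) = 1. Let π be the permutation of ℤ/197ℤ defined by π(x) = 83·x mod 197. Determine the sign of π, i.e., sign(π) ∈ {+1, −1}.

Trace 161: π^k(161) = [161, 164, 19, 1, 83, 191, 93] for k=0..6.
Cycle type of π: 14×14 + 1; total 15 cycles.
sign(π) = (−1)^{n − #cycles} = (−1)^{197−15} = (−1)^182 = +1.
Check: (83/197) = +1 by Zolotarev.

+1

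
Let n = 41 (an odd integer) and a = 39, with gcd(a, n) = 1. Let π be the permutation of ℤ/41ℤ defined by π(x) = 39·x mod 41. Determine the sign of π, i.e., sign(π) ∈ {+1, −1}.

Trace 18: π^k(18) = [18, 5, 31, 20, 1, 39, 4] for k=0..6.
The orbit structure of x ↦ 39x mod 41: 3 orbits of sizes [20, 20, 1].
41 − 3 = 38 transpositions; sign(π) = (−1)^38 = +1.

+1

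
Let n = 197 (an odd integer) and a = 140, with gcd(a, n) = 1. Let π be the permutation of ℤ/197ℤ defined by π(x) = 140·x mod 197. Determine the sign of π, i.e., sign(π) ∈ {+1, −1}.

Orbit of 10 under x↦140x: [10, 21, 182, 67, 121, 195, 114]… (length divides ord_197(140)).
Cycle lengths of π_140 on ℤ/197ℤ: [196, 1]; 2 cycles in total.
sign(π) = (−1)^{n − #cycles} = (−1)^{197−2} = (−1)^195 = -1.

-1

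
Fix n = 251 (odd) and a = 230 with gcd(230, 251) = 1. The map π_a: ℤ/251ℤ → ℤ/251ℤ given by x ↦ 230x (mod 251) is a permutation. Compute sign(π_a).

Start at x=59: 59 → 16 → 166 → 28 → 165 → 49 → 226 → … (one orbit).
Cycle lengths of π_230 on ℤ/251ℤ: [250, 1]; 2 cycles in total.
n − c = 251 − 2 = 249; sign = (−1)^249 = -1.

-1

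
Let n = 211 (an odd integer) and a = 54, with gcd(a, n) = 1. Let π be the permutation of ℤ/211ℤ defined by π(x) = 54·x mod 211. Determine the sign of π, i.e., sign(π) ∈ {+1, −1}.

Start at x=14: 14 → 123 → 101 → 179 → 171 → 161 → 43 → … (one orbit).
Cycle type of π: 21×10 + 1; total 11 cycles.
sign(π) = (−1)^{n − #cycles} = (−1)^{211−11} = (−1)^200 = +1.

+1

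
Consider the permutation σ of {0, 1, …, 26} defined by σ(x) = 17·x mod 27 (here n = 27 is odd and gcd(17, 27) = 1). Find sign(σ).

Trace 10: π^k(10) = [10, 8, 1, 17, 19, 26] for k=0..5.
Cycle type of π: 6×3 + 2×4 + 1; total 8 cycles.
With 8 cycles on 27 points, sign = (−1)^{27−8} = -1.

-1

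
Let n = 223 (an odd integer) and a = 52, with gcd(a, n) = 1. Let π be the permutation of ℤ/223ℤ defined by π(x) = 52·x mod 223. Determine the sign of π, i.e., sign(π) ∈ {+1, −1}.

-1

Trace 2: π^k(2) = [2, 104, 56, 13, 7, 141, 196] for k=0..6.
Cycle type of π: 74×3 + 1; total 4 cycles.
4 cycles on 223: each ℓ→(−1)^(ℓ−1), product (−1)^219 = -1.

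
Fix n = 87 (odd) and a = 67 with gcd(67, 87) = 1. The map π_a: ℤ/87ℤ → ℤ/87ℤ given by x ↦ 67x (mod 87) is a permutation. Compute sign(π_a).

Trace 49: π^k(49) = [49, 64, 25, 22, 82, 13, 1] for k=0..6.
The orbit structure of x ↦ 67x mod 87: 9 orbits of sizes [14, 14, 14, 14, 14, 14, 1, 1, 1].
9 cycles on 87: each ℓ→(−1)^(ℓ−1), product (−1)^78 = +1.

+1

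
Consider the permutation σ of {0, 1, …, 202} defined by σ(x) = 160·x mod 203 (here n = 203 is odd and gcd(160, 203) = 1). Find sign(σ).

Orbit of 197 under x↦160x: [197, 55, 71, 195, 141, 27, 57]… (length divides ord_203(160)).
11 cycles of lengths [28, 28, 28, 28, 28, 28, 28, 2, 2, 2, 1].
sign(π) = (−1)^{n − #cycles} = (−1)^{203−11} = (−1)^192 = +1.

+1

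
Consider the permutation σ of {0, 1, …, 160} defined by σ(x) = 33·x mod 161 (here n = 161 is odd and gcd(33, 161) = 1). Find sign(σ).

+1

Trace 90: π^k(90) = [90, 72, 122, 1, 33, 123, 34] for k=0..6.
Cycle lengths of π_33 on ℤ/161ℤ: [66, 66, 22, 6, 1]; 5 cycles in total.
161 − 5 = 156 transpositions; sign(π) = (−1)^156 = +1.
Check: (33/161) = +1 by Zolotarev.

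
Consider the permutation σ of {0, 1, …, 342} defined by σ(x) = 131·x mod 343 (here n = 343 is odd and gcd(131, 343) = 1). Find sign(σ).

-1

Start at x=227: 227 → 239 → 96 → 228 → 27 → 107 → 297 → … (one orbit).
Cycle lengths of π_131 on ℤ/343ℤ: [294, 42, 6, 1]; 4 cycles in total.
With 4 cycles on 343 points, sign = (−1)^{343−4} = -1.
The Jacobi symbol (131|343) = -1 (Zolotarev) agrees.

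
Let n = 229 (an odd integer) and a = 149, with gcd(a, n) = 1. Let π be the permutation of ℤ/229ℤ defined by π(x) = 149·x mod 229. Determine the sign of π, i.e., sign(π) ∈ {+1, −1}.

Start at x=173: 173 → 129 → 214 → 55 → 180 → 27 → 130 → … (one orbit).
5 cycles of lengths [57, 57, 57, 57, 1].
229 − 5 = 224 transpositions; sign(π) = (−1)^224 = +1.

+1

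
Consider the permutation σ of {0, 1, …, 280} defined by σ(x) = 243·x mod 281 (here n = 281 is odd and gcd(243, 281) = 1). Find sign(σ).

Orbit of 172 under x↦243x: [172, 208, 245, 244, 1, 243, 39]… (length divides ord_281(243)).
Decompose π into cycles: lengths [56, 56, 56, 56, 56, 1] (6 cycles, including the fixed point 0).
sign(π) = (−1)^{n − #cycles} = (−1)^{281−6} = (−1)^275 = -1.
Zolotarev: (243|281) = -1, matching the cycle-count sign.

-1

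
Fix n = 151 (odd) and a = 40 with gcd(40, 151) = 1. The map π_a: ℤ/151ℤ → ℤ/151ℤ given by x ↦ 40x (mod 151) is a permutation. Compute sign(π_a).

Trace 144: π^k(144) = [144, 22, 125, 17, 76, 20, 45] for k=0..6.
Cycle type of π: 75×2 + 1; total 3 cycles.
n − c = 151 − 3 = 148; sign = (−1)^148 = +1.
(40|151)_J = +1 (Zolotarev's lemma cross-check).

+1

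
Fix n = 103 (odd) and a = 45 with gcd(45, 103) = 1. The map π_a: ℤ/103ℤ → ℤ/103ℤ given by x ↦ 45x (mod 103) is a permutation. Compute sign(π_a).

-1

Start at x=33: 33 → 43 → 81 → 40 → 49 → 42 → 36 → … (one orbit).
π_45 has 2 disjoint cycles with lengths [102, 1] on {0,…,102}.
2 cycles on 103: each ℓ→(−1)^(ℓ−1), product (−1)^101 = -1.
The Jacobi symbol (45|103) = -1 (Zolotarev) agrees.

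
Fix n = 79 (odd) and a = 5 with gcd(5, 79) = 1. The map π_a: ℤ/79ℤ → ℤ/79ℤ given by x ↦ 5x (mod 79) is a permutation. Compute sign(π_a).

+1

Start at x=13: 13 → 65 → 9 → 45 → 67 → 19 → 16 → … (one orbit).
Cycle type of π: 39×2 + 1; total 3 cycles.
79 − 3 = 76 transpositions; sign(π) = (−1)^76 = +1.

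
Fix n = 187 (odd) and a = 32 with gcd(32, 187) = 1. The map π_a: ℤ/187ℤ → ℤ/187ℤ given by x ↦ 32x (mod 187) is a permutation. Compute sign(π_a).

Orbit of 166 under x↦32x: [166, 76, 1, 32, 89, 43, 67]… (length divides ord_187(32)).
The orbit structure of x ↦ 32x mod 187: 28 orbits of sizes [8, 8, 8, 8, 8, 8, 8, 8, 8, 8, 8, 8, 8, 8, 8, 8, 8, 8, 8, 8, 8, 8, 2, 2, 2, 2, 2, 1].
With 28 cycles on 187 points, sign = (−1)^{187−28} = -1.

-1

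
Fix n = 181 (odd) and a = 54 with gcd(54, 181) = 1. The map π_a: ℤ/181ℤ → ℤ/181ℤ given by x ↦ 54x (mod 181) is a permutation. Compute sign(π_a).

Start at x=134: 134 → 177 → 146 → 101 → 24 → 29 → 118 → … (one orbit).
π_54 has 2 disjoint cycles with lengths [180, 1] on {0,…,180}.
181 − 2 = 179 transpositions; sign(π) = (−1)^179 = -1.
Via Zolotarev, sign(π_{54}) = (54|181) = -1.

-1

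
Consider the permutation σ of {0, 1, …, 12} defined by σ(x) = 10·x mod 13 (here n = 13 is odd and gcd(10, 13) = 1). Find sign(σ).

+1

Start at x=4: 4 → 1 → 10 → 9 → 12 → 3 → 4 (one orbit).
3 cycles of lengths [6, 6, 1].
3 cycles on 13: each ℓ→(−1)^(ℓ−1), product (−1)^10 = +1.
Check: (10/13) = +1 by Zolotarev.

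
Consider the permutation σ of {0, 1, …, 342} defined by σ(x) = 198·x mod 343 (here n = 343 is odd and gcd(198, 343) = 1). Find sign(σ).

Trace 289: π^k(289) = [289, 284, 323, 156, 18, 134, 121] for k=0..6.
7 cycles of lengths [147, 147, 21, 21, 3, 3, 1].
With 7 cycles on 343 points, sign = (−1)^{343−7} = +1.

+1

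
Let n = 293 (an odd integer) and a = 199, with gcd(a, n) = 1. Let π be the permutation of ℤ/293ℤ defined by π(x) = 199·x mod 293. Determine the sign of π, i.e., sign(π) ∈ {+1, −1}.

Orbit of 39 under x↦199x: [39, 143, 36, 132, 191, 212, 289]… (length divides ord_293(199)).
Cycle lengths of π_199 on ℤ/293ℤ: [146, 146, 1]; 3 cycles in total.
3 cycles on 293: each ℓ→(−1)^(ℓ−1), product (−1)^290 = +1.

+1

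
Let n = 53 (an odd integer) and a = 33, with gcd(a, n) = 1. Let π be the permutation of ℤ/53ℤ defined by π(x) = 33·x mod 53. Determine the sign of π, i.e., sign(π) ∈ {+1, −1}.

-1

Start at x=5: 5 → 6 → 39 → 15 → 18 → 11 → 45 → … (one orbit).
Decompose π into cycles: lengths [52, 1] (2 cycles, including the fixed point 0).
Σ(ℓ_i−1) = 53−2 = 51; sign = (−1)^51 = -1.
Check: (33/53) = -1 by Zolotarev.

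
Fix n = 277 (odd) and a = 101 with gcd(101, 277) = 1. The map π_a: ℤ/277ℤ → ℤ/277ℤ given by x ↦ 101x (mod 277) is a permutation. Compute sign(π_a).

-1

Start at x=71: 71 → 246 → 193 → 103 → 154 → 42 → 87 → … (one orbit).
Cycle type of π: 276 + 1; total 2 cycles.
2 cycles on 277: each ℓ→(−1)^(ℓ−1), product (−1)^275 = -1.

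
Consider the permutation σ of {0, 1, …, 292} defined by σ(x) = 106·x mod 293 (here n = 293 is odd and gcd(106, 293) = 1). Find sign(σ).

Start at x=283: 283 → 112 → 152 → 290 → 268 → 280 → 87 → … (one orbit).
2 cycles of lengths [292, 1].
n − c = 293 − 2 = 291; sign = (−1)^291 = -1.

-1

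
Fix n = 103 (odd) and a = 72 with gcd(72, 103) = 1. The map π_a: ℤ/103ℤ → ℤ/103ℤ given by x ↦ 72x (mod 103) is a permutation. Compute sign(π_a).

Start at x=72: 72 → 34 → 79 → 23 → 8 → 61 → 66 → … (one orbit).
π_72 has 7 disjoint cycles with lengths [17, 17, 17, 17, 17, 17, 1] on {0,…,102}.
With 7 cycles on 103 points, sign = (−1)^{103−7} = +1.
Via Zolotarev, sign(π_{72}) = (72|103) = +1.

+1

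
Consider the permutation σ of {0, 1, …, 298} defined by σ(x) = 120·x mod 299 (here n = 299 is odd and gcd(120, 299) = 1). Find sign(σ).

-1

Orbit of 287 under x↦120x: [287, 55, 22, 248, 159, 243, 157]… (length divides ord_299(120)).
Cycle type of π: 66×4 + 22 + 3×4 + 1; total 10 cycles.
sign(π) = (−1)^{n − #cycles} = (−1)^{299−10} = (−1)^289 = -1.
Zolotarev: (120|299) = -1, matching the cycle-count sign.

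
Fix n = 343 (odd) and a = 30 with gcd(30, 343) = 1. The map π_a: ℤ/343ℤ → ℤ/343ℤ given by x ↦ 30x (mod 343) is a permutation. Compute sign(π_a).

+1

Orbit of 312 under x↦30x: [312, 99, 226, 263, 1, 30, 214]… (length divides ord_343(30)).
Decompose π into cycles: lengths [21, 21, 21, 21, 21, 21, 21, 21, 21, 21, 21, 21, 21, 21, 3, 3, 3, 3, 3, 3, 3, 3, 3, 3, 3, 3, 3, 3, 3, 3, 1] (31 cycles, including the fixed point 0).
Σ(ℓ_i−1) = 343−31 = 312; sign = (−1)^312 = +1.
Zolotarev: (30|343) = +1, matching the cycle-count sign.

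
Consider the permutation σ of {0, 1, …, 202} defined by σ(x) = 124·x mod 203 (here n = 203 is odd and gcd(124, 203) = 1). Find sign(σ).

Orbit of 153 under x↦124x: [153, 93, 164, 36, 201, 158, 104]… (length divides ord_203(124)).
Decompose π into cycles: lengths [84, 84, 28, 6, 1] (5 cycles, including the fixed point 0).
With 5 cycles on 203 points, sign = (−1)^{203−5} = +1.

+1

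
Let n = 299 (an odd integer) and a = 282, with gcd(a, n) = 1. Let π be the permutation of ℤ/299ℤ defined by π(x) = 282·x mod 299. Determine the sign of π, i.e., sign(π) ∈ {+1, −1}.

+1

Trace 261: π^k(261) = [261, 48, 81, 118, 87, 16, 27] for k=0..6.
15 cycles of lengths [33, 33, 33, 33, 33, 33, 33, 33, 11, 11, 3, 3, 3, 3, 1].
With 15 cycles on 299 points, sign = (−1)^{299−15} = +1.
Via Zolotarev, sign(π_{282}) = (282|299) = +1.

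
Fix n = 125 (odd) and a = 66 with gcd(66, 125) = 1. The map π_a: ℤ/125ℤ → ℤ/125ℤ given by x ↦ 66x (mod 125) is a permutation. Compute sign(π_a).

+1

Start at x=46: 46 → 36 → 1 → 66 → 106 → 121 → 111 → … (one orbit).
Cycle type of π: 25×4 + 5×4 + 1×5; total 13 cycles.
n − c = 125 − 13 = 112; sign = (−1)^112 = +1.
Check: (66/125) = +1 by Zolotarev.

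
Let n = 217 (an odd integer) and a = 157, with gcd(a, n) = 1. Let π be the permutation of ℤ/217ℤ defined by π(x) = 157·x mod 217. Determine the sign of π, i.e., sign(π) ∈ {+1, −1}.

Start at x=202: 202 → 32 → 33 → 190 → 101 → 16 → 125 → … (one orbit).
Cycle type of π: 30×6 + 6 + 5×6 + 1; total 14 cycles.
Σ(ℓ_i−1) = 217−14 = 203; sign = (−1)^203 = -1.
Check: (157/217) = -1 by Zolotarev.

-1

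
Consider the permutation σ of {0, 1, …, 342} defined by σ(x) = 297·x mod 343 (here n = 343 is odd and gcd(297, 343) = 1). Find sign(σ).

-1

Orbit of 311 under x↦297x: [311, 100, 202, 312, 54, 260, 45]… (length divides ord_343(297)).
Cycle lengths of π_297 on ℤ/343ℤ: [294, 42, 6, 1]; 4 cycles in total.
With 4 cycles on 343 points, sign = (−1)^{343−4} = -1.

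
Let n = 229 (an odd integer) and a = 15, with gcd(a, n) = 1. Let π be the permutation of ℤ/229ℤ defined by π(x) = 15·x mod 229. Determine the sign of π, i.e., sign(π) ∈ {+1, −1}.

Start at x=60: 60 → 213 → 218 → 64 → 44 → 202 → 53 → … (one orbit).
The orbit structure of x ↦ 15x mod 229: 7 orbits of sizes [38, 38, 38, 38, 38, 38, 1].
229 − 7 = 222 transpositions; sign(π) = (−1)^222 = +1.
Via Zolotarev, sign(π_{15}) = (15|229) = +1.

+1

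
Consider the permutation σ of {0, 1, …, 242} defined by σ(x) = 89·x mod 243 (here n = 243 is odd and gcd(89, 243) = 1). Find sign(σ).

-1

Start at x=100: 100 → 152 → 163 → 170 → 64 → 107 → 46 → … (one orbit).
The orbit structure of x ↦ 89x mod 243: 14 orbits of sizes [54, 54, 54, 18, 18, 18, 6, 6, 6, 2, 2, 2, 2, 1].
243 − 14 = 229 transpositions; sign(π) = (−1)^229 = -1.
Via Zolotarev, sign(π_{89}) = (89|243) = -1.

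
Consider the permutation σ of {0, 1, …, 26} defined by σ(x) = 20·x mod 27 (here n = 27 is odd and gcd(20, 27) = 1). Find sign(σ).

Orbit of 11 under x↦20x: [11, 4, 26, 7, 5, 19, 2]… (length divides ord_27(20)).
Cycle type of π: 18 + 6 + 2 + 1; total 4 cycles.
sign(π) = (−1)^{n − #cycles} = (−1)^{27−4} = (−1)^23 = -1.
Check: (20/27) = -1 by Zolotarev.

-1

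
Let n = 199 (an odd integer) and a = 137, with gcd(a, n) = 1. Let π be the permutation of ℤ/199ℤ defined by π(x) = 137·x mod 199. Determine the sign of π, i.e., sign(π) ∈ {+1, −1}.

-1

Orbit of 188 under x↦137x: [188, 85, 103, 181, 121, 60, 61]… (length divides ord_199(137)).
10 cycles of lengths [22, 22, 22, 22, 22, 22, 22, 22, 22, 1].
sign(π) = (−1)^{n − #cycles} = (−1)^{199−10} = (−1)^189 = -1.
Via Zolotarev, sign(π_{137}) = (137|199) = -1.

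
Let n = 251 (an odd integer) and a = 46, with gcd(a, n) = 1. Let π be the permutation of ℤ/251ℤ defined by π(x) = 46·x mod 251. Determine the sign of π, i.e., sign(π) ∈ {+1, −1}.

Orbit of 57 under x↦46x: [57, 112, 132, 48, 200, 164, 14]… (length divides ord_251(46)).
Cycle type of π: 250 + 1; total 2 cycles.
n − c = 251 − 2 = 249; sign = (−1)^249 = -1.
Zolotarev: (46|251) = -1, matching the cycle-count sign.

-1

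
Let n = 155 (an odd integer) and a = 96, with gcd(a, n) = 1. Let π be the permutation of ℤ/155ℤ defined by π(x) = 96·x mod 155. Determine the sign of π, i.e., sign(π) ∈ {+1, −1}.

-1

Start at x=26: 26 → 16 → 141 → 51 → 91 → 56 → 106 → … (one orbit).
10 cycles of lengths [30, 30, 30, 30, 30, 1, 1, 1, 1, 1].
n − c = 155 − 10 = 145; sign = (−1)^145 = -1.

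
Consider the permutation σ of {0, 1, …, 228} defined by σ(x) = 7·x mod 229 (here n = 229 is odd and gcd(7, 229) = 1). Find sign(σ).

Trace 184: π^k(184) = [184, 143, 85, 137, 43, 72, 46] for k=0..6.
The orbit structure of x ↦ 7x mod 229: 2 orbits of sizes [228, 1].
n − c = 229 − 2 = 227; sign = (−1)^227 = -1.

-1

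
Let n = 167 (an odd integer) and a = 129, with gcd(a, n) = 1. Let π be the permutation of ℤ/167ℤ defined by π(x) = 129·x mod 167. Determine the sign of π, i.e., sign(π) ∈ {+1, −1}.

Orbit of 32 under x↦129x: [32, 120, 116, 101, 3, 53, 157]… (length divides ord_167(129)).
2 cycles of lengths [166, 1].
sign(π) = (−1)^{n − #cycles} = (−1)^{167−2} = (−1)^165 = -1.

-1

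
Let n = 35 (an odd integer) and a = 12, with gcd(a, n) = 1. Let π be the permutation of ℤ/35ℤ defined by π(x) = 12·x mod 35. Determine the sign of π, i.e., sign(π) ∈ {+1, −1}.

Trace 29: π^k(29) = [29, 33, 11, 27, 9, 3, 1] for k=0..6.
π_12 has 5 disjoint cycles with lengths [12, 12, 6, 4, 1] on {0,…,34}.
n − c = 35 − 5 = 30; sign = (−1)^30 = +1.

+1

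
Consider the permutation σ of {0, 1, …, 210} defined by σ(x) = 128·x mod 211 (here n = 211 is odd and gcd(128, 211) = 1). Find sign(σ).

-1

Trace 107: π^k(107) = [107, 192, 100, 140, 196, 190, 55] for k=0..6.
Cycle lengths of π_128 on ℤ/211ℤ: [30, 30, 30, 30, 30, 30, 30, 1]; 8 cycles in total.
With 8 cycles on 211 points, sign = (−1)^{211−8} = -1.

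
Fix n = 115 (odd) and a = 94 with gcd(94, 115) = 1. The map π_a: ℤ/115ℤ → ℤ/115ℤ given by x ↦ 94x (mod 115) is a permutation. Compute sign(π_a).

Trace 26: π^k(26) = [26, 29, 81, 24, 71, 4, 31] for k=0..6.
Decompose π into cycles: lengths [22, 22, 22, 22, 11, 11, 2, 2, 1] (9 cycles, including the fixed point 0).
Σ(ℓ_i−1) = 115−9 = 106; sign = (−1)^106 = +1.
Zolotarev: (94|115) = +1, matching the cycle-count sign.

+1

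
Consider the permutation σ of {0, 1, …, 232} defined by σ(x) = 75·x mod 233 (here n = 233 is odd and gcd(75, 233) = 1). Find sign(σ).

-1

Trace 198: π^k(198) = [198, 171, 10, 51, 97, 52, 172] for k=0..6.
2 cycles of lengths [232, 1].
2 cycles on 233: each ℓ→(−1)^(ℓ−1), product (−1)^231 = -1.
The Jacobi symbol (75|233) = -1 (Zolotarev) agrees.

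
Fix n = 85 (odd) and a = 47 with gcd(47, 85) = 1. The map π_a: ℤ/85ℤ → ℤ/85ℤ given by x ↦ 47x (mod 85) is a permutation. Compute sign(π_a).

Orbit of 38 under x↦47x: [38, 1, 47, 84]… (length divides ord_85(47)).
Cycle lengths of π_47 on ℤ/85ℤ: [4, 4, 4, 4, 4, 4, 4, 4, 4, 4, 4, 4, 4, 4, 4, 4, 4, 4, 4, 4, 4, 1]; 22 cycles in total.
85 − 22 = 63 transpositions; sign(π) = (−1)^63 = -1.
(47|85)_J = -1 (Zolotarev's lemma cross-check).

-1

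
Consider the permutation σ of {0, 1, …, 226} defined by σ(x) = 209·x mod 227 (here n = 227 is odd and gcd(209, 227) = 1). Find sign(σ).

Trace 175: π^k(175) = [175, 28, 177, 219, 144, 132, 121] for k=0..6.
The orbit structure of x ↦ 209x mod 227: 3 orbits of sizes [113, 113, 1].
With 3 cycles on 227 points, sign = (−1)^{227−3} = +1.
Check: (209/227) = +1 by Zolotarev.

+1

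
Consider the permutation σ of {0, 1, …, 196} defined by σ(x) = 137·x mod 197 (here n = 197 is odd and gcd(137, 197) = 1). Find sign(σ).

Trace 51: π^k(51) = [51, 92, 193, 43, 178, 155, 156] for k=0..6.
π_137 has 3 disjoint cycles with lengths [98, 98, 1] on {0,…,196}.
With 3 cycles on 197 points, sign = (−1)^{197−3} = +1.

+1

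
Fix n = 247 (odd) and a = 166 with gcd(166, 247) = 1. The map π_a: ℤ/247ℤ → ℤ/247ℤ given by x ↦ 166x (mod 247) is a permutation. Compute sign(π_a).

Trace 103: π^k(103) = [103, 55, 238, 235, 231, 61, 246] for k=0..6.
The orbit structure of x ↦ 166x mod 247: 16 orbits of sizes [18, 18, 18, 18, 18, 18, 18, 18, 18, 18, 18, 18, 18, 6, 6, 1].
With 16 cycles on 247 points, sign = (−1)^{247−16} = -1.

-1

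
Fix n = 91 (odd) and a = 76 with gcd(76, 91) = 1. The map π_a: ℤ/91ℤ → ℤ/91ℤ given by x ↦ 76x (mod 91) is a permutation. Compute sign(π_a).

+1

Trace 83: π^k(83) = [83, 29, 20, 64, 41, 22, 34] for k=0..6.
The orbit structure of x ↦ 76x mod 91: 11 orbits of sizes [12, 12, 12, 12, 12, 12, 12, 2, 2, 2, 1].
Σ(ℓ_i−1) = 91−11 = 80; sign = (−1)^80 = +1.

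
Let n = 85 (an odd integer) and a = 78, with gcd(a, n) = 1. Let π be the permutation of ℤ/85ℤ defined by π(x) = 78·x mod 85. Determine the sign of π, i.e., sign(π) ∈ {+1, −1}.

+1

Trace 59: π^k(59) = [59, 12, 1, 78, 49, 82, 21] for k=0..6.
Cycle type of π: 16×5 + 4 + 1; total 7 cycles.
85 − 7 = 78 transpositions; sign(π) = (−1)^78 = +1.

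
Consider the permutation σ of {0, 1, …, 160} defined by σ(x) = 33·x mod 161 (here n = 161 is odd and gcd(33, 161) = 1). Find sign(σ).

Start at x=18: 18 → 111 → 121 → 129 → 71 → 89 → 39 → … (one orbit).
Cycle type of π: 66×2 + 22 + 6 + 1; total 5 cycles.
With 5 cycles on 161 points, sign = (−1)^{161−5} = +1.
Zolotarev: (33|161) = +1, matching the cycle-count sign.

+1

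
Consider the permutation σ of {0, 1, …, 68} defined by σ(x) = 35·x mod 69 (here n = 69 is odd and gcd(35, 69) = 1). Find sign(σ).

-1

Trace 50: π^k(50) = [50, 25, 47, 58, 29, 49, 59] for k=0..6.
π_35 has 6 disjoint cycles with lengths [22, 22, 11, 11, 2, 1] on {0,…,68}.
6 cycles on 69: each ℓ→(−1)^(ℓ−1), product (−1)^63 = -1.
Check: (35/69) = -1 by Zolotarev.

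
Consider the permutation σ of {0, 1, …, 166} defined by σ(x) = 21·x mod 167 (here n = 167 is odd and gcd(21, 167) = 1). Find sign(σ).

Trace 93: π^k(93) = [93, 116, 98, 54, 132, 100, 96] for k=0..6.
π_21 has 3 disjoint cycles with lengths [83, 83, 1] on {0,…,166}.
Σ(ℓ_i−1) = 167−3 = 164; sign = (−1)^164 = +1.
Via Zolotarev, sign(π_{21}) = (21|167) = +1.

+1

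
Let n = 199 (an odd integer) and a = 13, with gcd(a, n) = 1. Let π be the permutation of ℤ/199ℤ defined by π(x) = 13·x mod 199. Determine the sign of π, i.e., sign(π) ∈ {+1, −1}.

Start at x=91: 91 → 188 → 56 → 131 → 111 → 50 → 53 → … (one orbit).
Decompose π into cycles: lengths [99, 99, 1] (3 cycles, including the fixed point 0).
sign(π) = (−1)^{n − #cycles} = (−1)^{199−3} = (−1)^196 = +1.
Via Zolotarev, sign(π_{13}) = (13|199) = +1.

+1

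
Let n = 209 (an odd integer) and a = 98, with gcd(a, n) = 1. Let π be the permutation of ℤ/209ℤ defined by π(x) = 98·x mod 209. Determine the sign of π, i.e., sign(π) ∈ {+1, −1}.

+1

Orbit of 98 under x↦98x: [98, 199, 65, 100, 186, 45, 21]… (length divides ord_209(98)).
π_98 has 17 disjoint cycles with lengths [18, 18, 18, 18, 18, 18, 18, 18, 18, 18, 18, 2, 2, 2, 2, 2, 1] on {0,…,208}.
209 − 17 = 192 transpositions; sign(π) = (−1)^192 = +1.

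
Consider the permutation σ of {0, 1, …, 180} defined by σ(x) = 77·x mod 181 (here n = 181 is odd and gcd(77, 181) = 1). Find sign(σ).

Orbit of 81 under x↦77x: [81, 83, 56, 149, 70, 141, 178]… (length divides ord_181(77)).
Cycle type of π: 180 + 1; total 2 cycles.
2 cycles on 181: each ℓ→(−1)^(ℓ−1), product (−1)^179 = -1.
The Jacobi symbol (77|181) = -1 (Zolotarev) agrees.

-1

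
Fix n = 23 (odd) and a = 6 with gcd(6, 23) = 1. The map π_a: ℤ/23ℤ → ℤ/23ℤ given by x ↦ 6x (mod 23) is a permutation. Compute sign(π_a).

Trace 16: π^k(16) = [16, 4, 1, 6, 13, 9, 8] for k=0..6.
Decompose π into cycles: lengths [11, 11, 1] (3 cycles, including the fixed point 0).
Σ(ℓ_i−1) = 23−3 = 20; sign = (−1)^20 = +1.

+1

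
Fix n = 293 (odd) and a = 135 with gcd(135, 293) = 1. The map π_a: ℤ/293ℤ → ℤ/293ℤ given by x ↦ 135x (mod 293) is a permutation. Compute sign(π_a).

Trace 59: π^k(59) = [59, 54, 258, 256, 279, 161, 53] for k=0..6.
Cycle type of π: 73×4 + 1; total 5 cycles.
n − c = 293 − 5 = 288; sign = (−1)^288 = +1.
Zolotarev: (135|293) = +1, matching the cycle-count sign.

+1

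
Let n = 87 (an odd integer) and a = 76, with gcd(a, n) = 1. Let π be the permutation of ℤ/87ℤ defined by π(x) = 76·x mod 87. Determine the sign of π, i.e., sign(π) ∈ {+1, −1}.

Start at x=43: 43 → 49 → 70 → 13 → 31 → 7 → 10 → … (one orbit).
The orbit structure of x ↦ 76x mod 87: 6 orbits of sizes [28, 28, 28, 1, 1, 1].
n − c = 87 − 6 = 81; sign = (−1)^81 = -1.
(76|87)_J = -1 (Zolotarev's lemma cross-check).

-1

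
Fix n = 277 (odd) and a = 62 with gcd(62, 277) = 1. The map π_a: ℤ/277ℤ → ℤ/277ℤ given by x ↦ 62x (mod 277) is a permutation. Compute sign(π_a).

Trace 40: π^k(40) = [40, 264, 25, 165, 258, 207, 92] for k=0..6.
The orbit structure of x ↦ 62x mod 277: 3 orbits of sizes [138, 138, 1].
n − c = 277 − 3 = 274; sign = (−1)^274 = +1.

+1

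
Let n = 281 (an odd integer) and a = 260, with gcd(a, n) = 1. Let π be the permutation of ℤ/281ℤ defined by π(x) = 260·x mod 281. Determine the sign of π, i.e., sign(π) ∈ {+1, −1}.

-1

Orbit of 255 under x↦260x: [255, 265, 55, 250, 89, 98, 190]… (length divides ord_281(260)).
2 cycles of lengths [280, 1].
Σ(ℓ_i−1) = 281−2 = 279; sign = (−1)^279 = -1.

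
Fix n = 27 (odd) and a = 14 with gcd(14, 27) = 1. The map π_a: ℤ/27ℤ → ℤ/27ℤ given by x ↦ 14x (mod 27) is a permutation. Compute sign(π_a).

Start at x=17: 17 → 22 → 11 → 19 → 23 → 25 → 26 → … (one orbit).
Cycle lengths of π_14 on ℤ/27ℤ: [18, 6, 2, 1]; 4 cycles in total.
With 4 cycles on 27 points, sign = (−1)^{27−4} = -1.
Via Zolotarev, sign(π_{14}) = (14|27) = -1.

-1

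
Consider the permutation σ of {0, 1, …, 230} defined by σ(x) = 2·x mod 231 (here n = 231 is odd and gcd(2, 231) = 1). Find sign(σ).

Orbit of 107 under x↦2x: [107, 214, 197, 163, 95, 190, 149]… (length divides ord_231(2)).
The orbit structure of x ↦ 2x mod 231: 15 orbits of sizes [30, 30, 30, 30, 30, 30, 10, 10, 10, 6, 6, 3, 3, 2, 1].
231 − 15 = 216 transpositions; sign(π) = (−1)^216 = +1.

+1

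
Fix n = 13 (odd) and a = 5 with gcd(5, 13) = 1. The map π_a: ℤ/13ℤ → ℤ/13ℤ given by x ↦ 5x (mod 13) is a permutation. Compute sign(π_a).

-1

Start at x=8: 8 → 1 → 5 → 12 → 8 (one orbit).
Cycle lengths of π_5 on ℤ/13ℤ: [4, 4, 4, 1]; 4 cycles in total.
13 − 4 = 9 transpositions; sign(π) = (−1)^9 = -1.
Via Zolotarev, sign(π_{5}) = (5|13) = -1.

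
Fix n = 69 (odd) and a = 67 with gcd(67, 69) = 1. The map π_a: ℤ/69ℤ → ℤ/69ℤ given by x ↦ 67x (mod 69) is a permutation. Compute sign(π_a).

-1

Trace 10: π^k(10) = [10, 49, 40, 58, 22, 25, 19] for k=0..6.
The orbit structure of x ↦ 67x mod 69: 6 orbits of sizes [22, 22, 22, 1, 1, 1].
69 − 6 = 63 transpositions; sign(π) = (−1)^63 = -1.
Zolotarev: (67|69) = -1, matching the cycle-count sign.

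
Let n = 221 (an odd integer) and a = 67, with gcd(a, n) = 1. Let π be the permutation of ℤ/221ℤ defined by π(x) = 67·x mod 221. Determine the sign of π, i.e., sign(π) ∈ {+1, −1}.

Orbit of 135 under x↦67x: [135, 205, 33, 1, 67, 69, 203]… (length divides ord_221(67)).
The orbit structure of x ↦ 67x mod 221: 26 orbits of sizes [12, 12, 12, 12, 12, 12, 12, 12, 12, 12, 12, 12, 12, 12, 12, 12, 12, 2, 2, 2, 2, 2, 2, 2, 2, 1].
n − c = 221 − 26 = 195; sign = (−1)^195 = -1.
Check: (67/221) = -1 by Zolotarev.

-1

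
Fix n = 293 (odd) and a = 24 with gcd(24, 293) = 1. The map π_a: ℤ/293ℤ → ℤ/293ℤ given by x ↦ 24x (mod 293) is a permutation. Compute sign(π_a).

+1

Orbit of 1 under x↦24x: [1, 24, 283, 53, 100, 56, 172]… (length divides ord_293(24)).
π_24 has 5 disjoint cycles with lengths [73, 73, 73, 73, 1] on {0,…,292}.
5 cycles on 293: each ℓ→(−1)^(ℓ−1), product (−1)^288 = +1.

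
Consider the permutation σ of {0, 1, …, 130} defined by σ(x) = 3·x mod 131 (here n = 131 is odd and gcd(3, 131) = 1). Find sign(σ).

+1

Start at x=129: 129 → 125 → 113 → 77 → 100 → 38 → 114 → … (one orbit).
Cycle type of π: 65×2 + 1; total 3 cycles.
131 − 3 = 128 transpositions; sign(π) = (−1)^128 = +1.
Zolotarev: (3|131) = +1, matching the cycle-count sign.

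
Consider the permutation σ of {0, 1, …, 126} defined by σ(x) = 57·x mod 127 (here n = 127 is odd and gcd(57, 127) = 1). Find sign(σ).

-1

Orbit of 32 under x↦57x: [32, 46, 82, 102, 99, 55, 87]… (length divides ord_127(57)).
Cycle type of π: 126 + 1; total 2 cycles.
127 − 2 = 125 transpositions; sign(π) = (−1)^125 = -1.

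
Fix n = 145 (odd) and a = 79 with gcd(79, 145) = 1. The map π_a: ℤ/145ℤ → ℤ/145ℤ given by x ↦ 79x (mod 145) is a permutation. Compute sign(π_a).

-1

Trace 14: π^k(14) = [14, 91, 84, 111, 69, 86, 124] for k=0..6.
π_79 has 8 disjoint cycles with lengths [28, 28, 28, 28, 28, 2, 2, 1] on {0,…,144}.
8 cycles on 145: each ℓ→(−1)^(ℓ−1), product (−1)^137 = -1.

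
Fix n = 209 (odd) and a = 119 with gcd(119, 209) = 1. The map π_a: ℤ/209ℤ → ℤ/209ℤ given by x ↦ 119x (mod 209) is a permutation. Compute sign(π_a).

+1

Start at x=188: 188 → 9 → 26 → 168 → 137 → 1 → 119 → … (one orbit).
The orbit structure of x ↦ 119x mod 209: 9 orbits of sizes [45, 45, 45, 45, 9, 9, 5, 5, 1].
sign(π) = (−1)^{n − #cycles} = (−1)^{209−9} = (−1)^200 = +1.
Zolotarev: (119|209) = +1, matching the cycle-count sign.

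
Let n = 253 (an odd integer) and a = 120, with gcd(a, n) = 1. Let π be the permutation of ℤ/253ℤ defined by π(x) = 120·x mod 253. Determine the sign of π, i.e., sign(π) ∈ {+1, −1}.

Start at x=252: 252 → 133 → 21 → 243 → 65 → 210 → 153 → … (one orbit).
π_120 has 17 disjoint cycles with lengths [22, 22, 22, 22, 22, 22, 22, 22, 22, 22, 22, 2, 2, 2, 2, 2, 1] on {0,…,252}.
sign(π) = (−1)^{n − #cycles} = (−1)^{253−17} = (−1)^236 = +1.

+1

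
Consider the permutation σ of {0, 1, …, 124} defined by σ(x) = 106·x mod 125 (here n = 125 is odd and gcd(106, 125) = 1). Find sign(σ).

+1

Orbit of 6 under x↦106x: [6, 11, 41, 96, 51, 31, 36]… (length divides ord_125(106)).
Cycle type of π: 25×4 + 5×4 + 1×5; total 13 cycles.
125 − 13 = 112 transpositions; sign(π) = (−1)^112 = +1.
Via Zolotarev, sign(π_{106}) = (106|125) = +1.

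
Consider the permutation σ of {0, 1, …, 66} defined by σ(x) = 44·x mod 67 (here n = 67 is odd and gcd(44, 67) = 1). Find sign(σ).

Trace 17: π^k(17) = [17, 11, 15, 57, 29, 3, 65] for k=0..6.
2 cycles of lengths [66, 1].
With 2 cycles on 67 points, sign = (−1)^{67−2} = -1.
(44|67)_J = -1 (Zolotarev's lemma cross-check).

-1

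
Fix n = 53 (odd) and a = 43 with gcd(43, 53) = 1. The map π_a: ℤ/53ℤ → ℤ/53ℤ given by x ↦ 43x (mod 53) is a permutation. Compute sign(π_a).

Orbit of 13 under x↦43x: [13, 29, 28, 38, 44, 37, 1]… (length divides ord_53(43)).
Cycle lengths of π_43 on ℤ/53ℤ: [26, 26, 1]; 3 cycles in total.
With 3 cycles on 53 points, sign = (−1)^{53−3} = +1.

+1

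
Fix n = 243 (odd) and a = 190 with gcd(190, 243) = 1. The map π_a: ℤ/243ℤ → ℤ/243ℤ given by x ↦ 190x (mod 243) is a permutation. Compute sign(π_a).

Start at x=217: 217 → 163 → 109 → 55 → 1 → 190 → 136 → … (one orbit).
Decompose π into cycles: lengths [9, 9, 9, 9, 9, 9, 9, 9, 9, 9, 9, 9, 9, 9, 9, 9, 9, 9, 3, 3, 3, 3, 3, 3, 3, 3, 3, 3, 3, 3, 3, 3, 3, 3, 3, 3, 1, 1, 1, 1, 1, 1, 1, 1, 1, 1, 1, 1, 1, 1, 1, 1, 1, 1, 1, 1, 1, 1, 1, 1, 1, 1, 1] (63 cycles, including the fixed point 0).
243 − 63 = 180 transpositions; sign(π) = (−1)^180 = +1.

+1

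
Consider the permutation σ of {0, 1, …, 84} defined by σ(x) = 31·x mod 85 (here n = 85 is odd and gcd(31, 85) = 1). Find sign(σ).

Start at x=21: 21 → 56 → 36 → 11 → 1 → 31 → 26 → … (one orbit).
π_31 has 10 disjoint cycles with lengths [16, 16, 16, 16, 16, 1, 1, 1, 1, 1] on {0,…,84}.
n − c = 85 − 10 = 75; sign = (−1)^75 = -1.
(31|85)_J = -1 (Zolotarev's lemma cross-check).

-1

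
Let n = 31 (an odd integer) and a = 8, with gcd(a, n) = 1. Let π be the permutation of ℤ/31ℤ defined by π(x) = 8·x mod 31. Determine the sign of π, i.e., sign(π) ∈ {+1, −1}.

+1

Orbit of 1 under x↦8x: [1, 8, 2, 16, 4]… (length divides ord_31(8)).
Cycle lengths of π_8 on ℤ/31ℤ: [5, 5, 5, 5, 5, 5, 1]; 7 cycles in total.
With 7 cycles on 31 points, sign = (−1)^{31−7} = +1.
Check: (8/31) = +1 by Zolotarev.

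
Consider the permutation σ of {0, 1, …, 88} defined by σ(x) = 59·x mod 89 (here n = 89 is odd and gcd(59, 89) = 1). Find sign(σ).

Orbit of 30 under x↦59x: [30, 79, 33, 78, 63, 68, 7]… (length divides ord_89(59)).
Cycle lengths of π_59 on ℤ/89ℤ: [88, 1]; 2 cycles in total.
With 2 cycles on 89 points, sign = (−1)^{89−2} = -1.
Via Zolotarev, sign(π_{59}) = (59|89) = -1.

-1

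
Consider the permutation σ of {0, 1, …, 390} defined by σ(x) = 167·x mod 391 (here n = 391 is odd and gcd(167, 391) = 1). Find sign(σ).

Trace 372: π^k(372) = [372, 346, 305, 105, 331, 146, 140] for k=0..6.
6 cycles of lengths [176, 176, 16, 11, 11, 1].
n − c = 391 − 6 = 385; sign = (−1)^385 = -1.
Zolotarev: (167|391) = -1, matching the cycle-count sign.

-1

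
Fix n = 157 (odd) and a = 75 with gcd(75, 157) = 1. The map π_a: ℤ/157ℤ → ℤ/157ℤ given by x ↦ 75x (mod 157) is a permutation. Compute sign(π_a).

Trace 67: π^k(67) = [67, 1, 75, 130, 16, 101, 39] for k=0..6.
13 cycles of lengths [13, 13, 13, 13, 13, 13, 13, 13, 13, 13, 13, 13, 1].
n − c = 157 − 13 = 144; sign = (−1)^144 = +1.
Via Zolotarev, sign(π_{75}) = (75|157) = +1.

+1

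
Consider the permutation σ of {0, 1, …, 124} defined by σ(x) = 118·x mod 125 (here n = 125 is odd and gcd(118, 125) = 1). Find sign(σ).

Trace 93: π^k(93) = [93, 99, 57, 101, 43, 74, 107] for k=0..6.
Decompose π into cycles: lengths [20, 20, 20, 20, 20, 4, 4, 4, 4, 4, 4, 1] (12 cycles, including the fixed point 0).
125 − 12 = 113 transpositions; sign(π) = (−1)^113 = -1.

-1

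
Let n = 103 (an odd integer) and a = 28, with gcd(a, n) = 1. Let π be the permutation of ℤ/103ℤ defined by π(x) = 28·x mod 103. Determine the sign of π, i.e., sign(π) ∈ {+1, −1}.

+1

Start at x=14: 14 → 83 → 58 → 79 → 49 → 33 → 100 → … (one orbit).
π_28 has 3 disjoint cycles with lengths [51, 51, 1] on {0,…,102}.
With 3 cycles on 103 points, sign = (−1)^{103−3} = +1.
The Jacobi symbol (28|103) = +1 (Zolotarev) agrees.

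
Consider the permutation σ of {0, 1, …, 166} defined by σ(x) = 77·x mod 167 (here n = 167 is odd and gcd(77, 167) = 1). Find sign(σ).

+1

Trace 8: π^k(8) = [8, 115, 4, 141, 2, 154, 1] for k=0..6.
Decompose π into cycles: lengths [83, 83, 1] (3 cycles, including the fixed point 0).
167 − 3 = 164 transpositions; sign(π) = (−1)^164 = +1.
Check: (77/167) = +1 by Zolotarev.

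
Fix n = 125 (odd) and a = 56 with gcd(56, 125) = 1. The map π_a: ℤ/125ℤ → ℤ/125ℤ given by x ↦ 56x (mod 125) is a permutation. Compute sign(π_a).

+1

Start at x=36: 36 → 16 → 21 → 51 → 106 → 61 → 41 → … (one orbit).
Decompose π into cycles: lengths [25, 25, 25, 25, 5, 5, 5, 5, 1, 1, 1, 1, 1] (13 cycles, including the fixed point 0).
sign(π) = (−1)^{n − #cycles} = (−1)^{125−13} = (−1)^112 = +1.
Via Zolotarev, sign(π_{56}) = (56|125) = +1.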